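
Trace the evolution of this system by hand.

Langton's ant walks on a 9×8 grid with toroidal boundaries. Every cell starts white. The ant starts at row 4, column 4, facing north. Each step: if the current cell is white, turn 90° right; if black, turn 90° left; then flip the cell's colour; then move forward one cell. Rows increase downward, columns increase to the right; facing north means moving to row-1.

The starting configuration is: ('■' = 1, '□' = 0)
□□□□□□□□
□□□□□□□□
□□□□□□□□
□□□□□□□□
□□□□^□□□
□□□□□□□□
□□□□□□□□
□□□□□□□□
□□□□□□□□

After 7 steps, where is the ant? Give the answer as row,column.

3,4

step 0: □□□□□□□□
□□□□□□□□
□□□□□□□□
□□□□□□□□
□□□□^□□□
□□□□□□□□
□□□□□□□□
□□□□□□□□
□□□□□□□□
step 1: □□□□□□□□
□□□□□□□□
□□□□□□□□
□□□□□□□□
□□□□■>□□
□□□□□□□□
□□□□□□□□
□□□□□□□□
□□□□□□□□
step 2: □□□□□□□□
□□□□□□□□
□□□□□□□□
□□□□□□□□
□□□□■■□□
□□□□□v□□
□□□□□□□□
□□□□□□□□
□□□□□□□□
step 3: □□□□□□□□
□□□□□□□□
□□□□□□□□
□□□□□□□□
□□□□■■□□
□□□□<■□□
□□□□□□□□
□□□□□□□□
□□□□□□□□
step 4: □□□□□□□□
□□□□□□□□
□□□□□□□□
□□□□□□□□
□□□□^■□□
□□□□■■□□
□□□□□□□□
□□□□□□□□
□□□□□□□□
step 5: □□□□□□□□
□□□□□□□□
□□□□□□□□
□□□□□□□□
□□□<□■□□
□□□□■■□□
□□□□□□□□
□□□□□□□□
□□□□□□□□
step 6: □□□□□□□□
□□□□□□□□
□□□□□□□□
□□□^□□□□
□□□■□■□□
□□□□■■□□
□□□□□□□□
□□□□□□□□
□□□□□□□□
step 7: □□□□□□□□
□□□□□□□□
□□□□□□□□
□□□■>□□□
□□□■□■□□
□□□□■■□□
□□□□□□□□
□□□□□□□□
□□□□□□□□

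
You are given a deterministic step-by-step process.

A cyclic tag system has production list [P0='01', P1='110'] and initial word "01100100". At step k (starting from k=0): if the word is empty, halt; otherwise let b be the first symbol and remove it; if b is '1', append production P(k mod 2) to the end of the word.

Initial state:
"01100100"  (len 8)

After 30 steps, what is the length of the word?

21

0) "01100100"  (len 8)
1) "1100100"  (len 7)
2) "100100110"  (len 9)
3) "0010011001"  (len 10)
4) "010011001"  (len 9)
5) "10011001"  (len 8)
6) "0011001110"  (len 10)
7) "011001110"  (len 9)
8) "11001110"  (len 8)
9) "100111001"  (len 9)
10) "00111001110"  (len 11)
11) "0111001110"  (len 10)
12) "111001110"  (len 9)
13) "1100111001"  (len 10)
14) "100111001110"  (len 12)
15) "0011100111001"  (len 13)
16) "011100111001"  (len 12)
17) "11100111001"  (len 11)
18) "1100111001110"  (len 13)
19) "10011100111001"  (len 14)
20) "0011100111001110"  (len 16)
21) "011100111001110"  (len 15)
22) "11100111001110"  (len 14)
23) "110011100111001"  (len 15)
24) "10011100111001110"  (len 17)
25) "001110011100111001"  (len 18)
26) "01110011100111001"  (len 17)
27) "1110011100111001"  (len 16)
28) "110011100111001110"  (len 18)
29) "1001110011100111001"  (len 19)
30) "001110011100111001110"  (len 21)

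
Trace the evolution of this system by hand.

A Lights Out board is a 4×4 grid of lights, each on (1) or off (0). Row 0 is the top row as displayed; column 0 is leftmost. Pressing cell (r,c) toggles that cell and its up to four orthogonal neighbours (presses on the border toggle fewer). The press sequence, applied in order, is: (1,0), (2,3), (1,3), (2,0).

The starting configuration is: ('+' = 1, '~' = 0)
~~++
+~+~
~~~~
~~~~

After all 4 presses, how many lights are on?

8

0) ~~++
+~+~
~~~~
~~~~
1) +~++
~++~
+~~~
~~~~
2) +~++
~+++
+~++
~~~+
3) +~+~
~+~~
+~+~
~~~+
4) +~+~
++~~
~++~
+~~+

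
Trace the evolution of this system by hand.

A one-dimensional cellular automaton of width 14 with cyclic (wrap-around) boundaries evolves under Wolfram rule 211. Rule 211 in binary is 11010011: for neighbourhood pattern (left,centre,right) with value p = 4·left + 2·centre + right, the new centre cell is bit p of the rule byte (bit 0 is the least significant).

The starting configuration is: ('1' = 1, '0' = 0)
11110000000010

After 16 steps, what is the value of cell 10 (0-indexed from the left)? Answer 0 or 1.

k=0  11110000000010
k=1  01111111111100
k=2  10111111111111
k=3  10011111111111
k=4  11101111111111
k=5  11100111111111
k=6  11111011111111
k=7  11111001111111
k=8  11111110111111
k=9  11111110011111
k=10  11111111101111
k=11  11111111100111
k=12  11111111111011
k=13  11111111111001
k=14  11111111111110
k=15  01111111111110
k=16  10111111111111

1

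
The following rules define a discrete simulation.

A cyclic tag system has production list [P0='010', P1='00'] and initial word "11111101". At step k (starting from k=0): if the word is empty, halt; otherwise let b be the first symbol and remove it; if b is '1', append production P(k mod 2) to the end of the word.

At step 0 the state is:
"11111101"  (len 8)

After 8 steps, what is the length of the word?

step 0: "11111101"  (len 8)
step 1: "1111101010"  (len 10)
step 2: "11110101000"  (len 11)
step 3: "1110101000010"  (len 13)
step 4: "11010100001000"  (len 14)
step 5: "1010100001000010"  (len 16)
step 6: "01010000100001000"  (len 17)
step 7: "1010000100001000"  (len 16)
step 8: "01000010000100000"  (len 17)

17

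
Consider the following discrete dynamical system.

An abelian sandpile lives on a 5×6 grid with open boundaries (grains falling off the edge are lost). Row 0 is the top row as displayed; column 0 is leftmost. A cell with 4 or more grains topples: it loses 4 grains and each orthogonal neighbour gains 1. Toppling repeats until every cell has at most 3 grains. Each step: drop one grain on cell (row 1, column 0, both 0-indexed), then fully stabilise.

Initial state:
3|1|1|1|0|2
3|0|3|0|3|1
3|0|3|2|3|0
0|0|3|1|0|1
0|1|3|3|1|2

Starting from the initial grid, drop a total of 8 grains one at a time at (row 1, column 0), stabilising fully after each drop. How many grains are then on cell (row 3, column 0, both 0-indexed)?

k=0  3|1|1|1|0|2
3|0|3|0|3|1
3|0|3|2|3|0
0|0|3|1|0|1
0|1|3|3|1|2
k=1  0|2|1|1|0|2
2|1|3|0|3|1
0|1|3|2|3|0
1|0|3|1|0|1
0|1|3|3|1|2
k=2  0|2|1|1|0|2
3|1|3|0|3|1
0|1|3|2|3|0
1|0|3|1|0|1
0|1|3|3|1|2
k=3  1|2|1|1|0|2
0|2|3|0|3|1
1|1|3|2|3|0
1|0|3|1|0|1
0|1|3|3|1|2
k=4  1|2|1|1|0|2
1|2|3|0|3|1
1|1|3|2|3|0
1|0|3|1|0|1
0|1|3|3|1|2
k=5  1|2|1|1|0|2
2|2|3|0|3|1
1|1|3|2|3|0
1|0|3|1|0|1
0|1|3|3|1|2
k=6  1|2|1|1|0|2
3|2|3|0|3|1
1|1|3|2|3|0
1|0|3|1|0|1
0|1|3|3|1|2
k=7  2|2|1|1|0|2
0|3|3|0|3|1
2|1|3|2|3|0
1|0|3|1|0|1
0|1|3|3|1|2
k=8  2|2|1|1|0|2
1|3|3|0|3|1
2|1|3|2|3|0
1|0|3|1|0|1
0|1|3|3|1|2

1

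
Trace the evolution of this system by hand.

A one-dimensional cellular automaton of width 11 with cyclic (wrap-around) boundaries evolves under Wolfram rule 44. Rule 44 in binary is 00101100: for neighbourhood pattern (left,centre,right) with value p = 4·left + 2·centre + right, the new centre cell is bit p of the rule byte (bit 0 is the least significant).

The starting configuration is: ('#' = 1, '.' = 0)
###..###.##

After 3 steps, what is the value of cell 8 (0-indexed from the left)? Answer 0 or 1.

1

gen 0: ###..###.##
gen 1: .....#..##.
gen 2: .....#..#..
gen 3: .....#..#..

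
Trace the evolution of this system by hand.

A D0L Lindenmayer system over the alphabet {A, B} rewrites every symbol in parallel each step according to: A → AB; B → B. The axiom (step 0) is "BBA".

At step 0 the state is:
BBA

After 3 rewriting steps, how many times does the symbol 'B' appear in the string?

t=0: BBA
t=1: BBAB
t=2: BBABB
t=3: BBABBB

5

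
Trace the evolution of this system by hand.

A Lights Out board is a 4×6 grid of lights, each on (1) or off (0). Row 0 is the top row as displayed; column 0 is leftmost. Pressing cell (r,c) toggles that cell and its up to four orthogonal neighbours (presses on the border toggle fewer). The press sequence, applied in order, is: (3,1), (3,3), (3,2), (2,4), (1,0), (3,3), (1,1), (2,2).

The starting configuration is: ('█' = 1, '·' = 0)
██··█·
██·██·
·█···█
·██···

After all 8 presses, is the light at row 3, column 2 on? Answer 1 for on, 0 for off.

0) ██··█·
██·██·
·█···█
·██···
1) ██··█·
██·██·
·····█
█·····
2) ██··█·
██·██·
···█·█
█·███·
3) ██··█·
██·██·
··██·█
██··█·
4) ██··█·
██·█··
··█·█·
██····
5) ·█··█·
···█··
█·█·█·
██····
6) ·█··█·
···█··
█·███·
█████·
7) ····█·
████··
█████·
█████·
8) ····█·
██·█··
█···█·
██·██·

0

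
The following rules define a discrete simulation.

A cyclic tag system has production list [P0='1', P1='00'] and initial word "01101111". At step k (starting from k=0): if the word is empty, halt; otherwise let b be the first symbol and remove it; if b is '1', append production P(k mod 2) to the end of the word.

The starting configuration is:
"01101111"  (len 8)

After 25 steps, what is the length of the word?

1

step 0: "01101111"  (len 8)
step 1: "1101111"  (len 7)
step 2: "10111100"  (len 8)
step 3: "01111001"  (len 8)
step 4: "1111001"  (len 7)
step 5: "1110011"  (len 7)
step 6: "11001100"  (len 8)
step 7: "10011001"  (len 8)
step 8: "001100100"  (len 9)
step 9: "01100100"  (len 8)
step 10: "1100100"  (len 7)
step 11: "1001001"  (len 7)
step 12: "00100100"  (len 8)
step 13: "0100100"  (len 7)
step 14: "100100"  (len 6)
step 15: "001001"  (len 6)
step 16: "01001"  (len 5)
step 17: "1001"  (len 4)
step 18: "00100"  (len 5)
step 19: "0100"  (len 4)
step 20: "100"  (len 3)
step 21: "001"  (len 3)
step 22: "01"  (len 2)
step 23: "1"  (len 1)
step 24: "00"  (len 2)
step 25: "0"  (len 1)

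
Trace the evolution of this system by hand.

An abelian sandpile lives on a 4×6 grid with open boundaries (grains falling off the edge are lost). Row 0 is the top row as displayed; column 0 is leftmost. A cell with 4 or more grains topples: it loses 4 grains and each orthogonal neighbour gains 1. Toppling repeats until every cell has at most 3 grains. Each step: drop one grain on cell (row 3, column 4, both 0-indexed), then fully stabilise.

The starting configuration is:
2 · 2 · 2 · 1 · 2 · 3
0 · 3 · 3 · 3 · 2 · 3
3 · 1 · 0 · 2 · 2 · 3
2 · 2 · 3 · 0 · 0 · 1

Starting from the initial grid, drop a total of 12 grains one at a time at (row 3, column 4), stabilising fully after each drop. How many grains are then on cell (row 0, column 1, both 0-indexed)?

3

gen 0: 2 · 2 · 2 · 1 · 2 · 3
0 · 3 · 3 · 3 · 2 · 3
3 · 1 · 0 · 2 · 2 · 3
2 · 2 · 3 · 0 · 0 · 1
gen 1: 2 · 2 · 2 · 1 · 2 · 3
0 · 3 · 3 · 3 · 2 · 3
3 · 1 · 0 · 2 · 2 · 3
2 · 2 · 3 · 0 · 1 · 1
gen 2: 2 · 2 · 2 · 1 · 2 · 3
0 · 3 · 3 · 3 · 2 · 3
3 · 1 · 0 · 2 · 2 · 3
2 · 2 · 3 · 0 · 2 · 1
gen 3: 2 · 2 · 2 · 1 · 2 · 3
0 · 3 · 3 · 3 · 2 · 3
3 · 1 · 0 · 2 · 2 · 3
2 · 2 · 3 · 0 · 3 · 1
gen 4: 2 · 2 · 2 · 1 · 2 · 3
0 · 3 · 3 · 3 · 2 · 3
3 · 1 · 0 · 2 · 3 · 3
2 · 2 · 3 · 1 · 0 · 2
gen 5: 2 · 2 · 2 · 1 · 2 · 3
0 · 3 · 3 · 3 · 2 · 3
3 · 1 · 0 · 2 · 3 · 3
2 · 2 · 3 · 1 · 1 · 2
gen 6: 2 · 2 · 2 · 1 · 2 · 3
0 · 3 · 3 · 3 · 2 · 3
3 · 1 · 0 · 2 · 3 · 3
2 · 2 · 3 · 1 · 2 · 2
gen 7: 2 · 2 · 2 · 1 · 2 · 3
0 · 3 · 3 · 3 · 2 · 3
3 · 1 · 0 · 2 · 3 · 3
2 · 2 · 3 · 1 · 3 · 2
gen 8: 2 · 3 · 3 · 3 · 0 · 1
1 · 0 · 1 · 2 · 2 · 2
3 · 2 · 2 · 0 · 3 · 2
2 · 2 · 3 · 3 · 2 · 0
gen 9: 2 · 3 · 3 · 3 · 0 · 1
1 · 0 · 1 · 2 · 2 · 2
3 · 2 · 2 · 0 · 3 · 2
2 · 2 · 3 · 3 · 3 · 0
gen 10: 2 · 3 · 3 · 3 · 0 · 1
1 · 0 · 1 · 2 · 3 · 2
3 · 2 · 3 · 2 · 0 · 3
2 · 3 · 0 · 1 · 2 · 1
gen 11: 2 · 3 · 3 · 3 · 0 · 1
1 · 0 · 1 · 2 · 3 · 2
3 · 2 · 3 · 2 · 0 · 3
2 · 3 · 0 · 1 · 3 · 1
gen 12: 2 · 3 · 3 · 3 · 0 · 1
1 · 0 · 1 · 2 · 3 · 2
3 · 2 · 3 · 2 · 1 · 3
2 · 3 · 0 · 2 · 0 · 2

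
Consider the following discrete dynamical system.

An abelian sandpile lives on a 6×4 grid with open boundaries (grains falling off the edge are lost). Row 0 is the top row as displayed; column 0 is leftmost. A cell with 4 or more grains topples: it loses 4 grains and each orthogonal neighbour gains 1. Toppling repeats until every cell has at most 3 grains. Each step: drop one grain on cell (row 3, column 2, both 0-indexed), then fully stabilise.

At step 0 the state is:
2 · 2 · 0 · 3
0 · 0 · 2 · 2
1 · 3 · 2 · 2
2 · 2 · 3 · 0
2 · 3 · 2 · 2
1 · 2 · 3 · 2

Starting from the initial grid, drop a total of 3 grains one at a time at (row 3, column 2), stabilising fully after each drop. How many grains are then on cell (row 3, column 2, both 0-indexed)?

t=0: 2 · 2 · 0 · 3
0 · 0 · 2 · 2
1 · 3 · 2 · 2
2 · 2 · 3 · 0
2 · 3 · 2 · 2
1 · 2 · 3 · 2
t=1: 2 · 2 · 0 · 3
0 · 0 · 2 · 2
1 · 3 · 3 · 2
2 · 3 · 0 · 1
2 · 3 · 3 · 2
1 · 2 · 3 · 2
t=2: 2 · 2 · 0 · 3
0 · 0 · 2 · 2
1 · 3 · 3 · 2
2 · 3 · 1 · 1
2 · 3 · 3 · 2
1 · 2 · 3 · 2
t=3: 2 · 2 · 0 · 3
0 · 0 · 2 · 2
1 · 3 · 3 · 2
2 · 3 · 2 · 1
2 · 3 · 3 · 2
1 · 2 · 3 · 2

2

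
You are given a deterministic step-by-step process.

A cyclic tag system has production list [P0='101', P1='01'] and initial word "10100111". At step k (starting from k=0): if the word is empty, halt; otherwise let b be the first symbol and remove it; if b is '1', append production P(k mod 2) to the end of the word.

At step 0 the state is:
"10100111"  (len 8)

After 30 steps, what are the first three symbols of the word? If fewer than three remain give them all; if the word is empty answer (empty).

101

t=0: "10100111"  (len 8)
t=1: "0100111101"  (len 10)
t=2: "100111101"  (len 9)
t=3: "00111101101"  (len 11)
t=4: "0111101101"  (len 10)
t=5: "111101101"  (len 9)
t=6: "1110110101"  (len 10)
t=7: "110110101101"  (len 12)
t=8: "1011010110101"  (len 13)
t=9: "011010110101101"  (len 15)
t=10: "11010110101101"  (len 14)
t=11: "1010110101101101"  (len 16)
t=12: "01011010110110101"  (len 17)
t=13: "1011010110110101"  (len 16)
t=14: "01101011011010101"  (len 17)
t=15: "1101011011010101"  (len 16)
t=16: "10101101101010101"  (len 17)
t=17: "0101101101010101101"  (len 19)
t=18: "101101101010101101"  (len 18)
t=19: "01101101010101101101"  (len 20)
t=20: "1101101010101101101"  (len 19)
t=21: "101101010101101101101"  (len 21)
t=22: "0110101010110110110101"  (len 22)
t=23: "110101010110110110101"  (len 21)
t=24: "1010101011011011010101"  (len 22)
t=25: "010101011011011010101101"  (len 24)
t=26: "10101011011011010101101"  (len 23)
t=27: "0101011011011010101101101"  (len 25)
t=28: "101011011011010101101101"  (len 24)
t=29: "01011011011010101101101101"  (len 26)
t=30: "1011011011010101101101101"  (len 25)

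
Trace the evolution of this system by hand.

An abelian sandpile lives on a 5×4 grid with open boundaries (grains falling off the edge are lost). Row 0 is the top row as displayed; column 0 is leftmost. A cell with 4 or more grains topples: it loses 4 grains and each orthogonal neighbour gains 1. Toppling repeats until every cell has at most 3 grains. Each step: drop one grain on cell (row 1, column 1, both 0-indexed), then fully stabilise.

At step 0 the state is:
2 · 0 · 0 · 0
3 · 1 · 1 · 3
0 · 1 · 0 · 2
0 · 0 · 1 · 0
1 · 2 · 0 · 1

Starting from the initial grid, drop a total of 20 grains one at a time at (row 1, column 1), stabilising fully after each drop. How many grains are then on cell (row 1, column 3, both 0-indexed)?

1

[0] 2 · 0 · 0 · 0
3 · 1 · 1 · 3
0 · 1 · 0 · 2
0 · 0 · 1 · 0
1 · 2 · 0 · 1
[1] 2 · 0 · 0 · 0
3 · 2 · 1 · 3
0 · 1 · 0 · 2
0 · 0 · 1 · 0
1 · 2 · 0 · 1
[2] 2 · 0 · 0 · 0
3 · 3 · 1 · 3
0 · 1 · 0 · 2
0 · 0 · 1 · 0
1 · 2 · 0 · 1
[3] 3 · 1 · 0 · 0
0 · 1 · 2 · 3
1 · 2 · 0 · 2
0 · 0 · 1 · 0
1 · 2 · 0 · 1
[4] 3 · 1 · 0 · 0
0 · 2 · 2 · 3
1 · 2 · 0 · 2
0 · 0 · 1 · 0
1 · 2 · 0 · 1
[5] 3 · 1 · 0 · 0
0 · 3 · 2 · 3
1 · 2 · 0 · 2
0 · 0 · 1 · 0
1 · 2 · 0 · 1
[6] 3 · 2 · 0 · 0
1 · 0 · 3 · 3
1 · 3 · 0 · 2
0 · 0 · 1 · 0
1 · 2 · 0 · 1
[7] 3 · 2 · 0 · 0
1 · 1 · 3 · 3
1 · 3 · 0 · 2
0 · 0 · 1 · 0
1 · 2 · 0 · 1
[8] 3 · 2 · 0 · 0
1 · 2 · 3 · 3
1 · 3 · 0 · 2
0 · 0 · 1 · 0
1 · 2 · 0 · 1
[9] 3 · 2 · 0 · 0
1 · 3 · 3 · 3
1 · 3 · 0 · 2
0 · 0 · 1 · 0
1 · 2 · 0 · 1
[10] 3 · 3 · 1 · 1
2 · 2 · 1 · 0
2 · 0 · 2 · 3
0 · 1 · 1 · 0
1 · 2 · 0 · 1
[11] 3 · 3 · 1 · 1
2 · 3 · 1 · 0
2 · 0 · 2 · 3
0 · 1 · 1 · 0
1 · 2 · 0 · 1
[12] 1 · 1 · 2 · 1
0 · 2 · 2 · 0
3 · 1 · 2 · 3
0 · 1 · 1 · 0
1 · 2 · 0 · 1
[13] 1 · 1 · 2 · 1
0 · 3 · 2 · 0
3 · 1 · 2 · 3
0 · 1 · 1 · 0
1 · 2 · 0 · 1
[14] 1 · 2 · 2 · 1
1 · 0 · 3 · 0
3 · 2 · 2 · 3
0 · 1 · 1 · 0
1 · 2 · 0 · 1
[15] 1 · 2 · 2 · 1
1 · 1 · 3 · 0
3 · 2 · 2 · 3
0 · 1 · 1 · 0
1 · 2 · 0 · 1
[16] 1 · 2 · 2 · 1
1 · 2 · 3 · 0
3 · 2 · 2 · 3
0 · 1 · 1 · 0
1 · 2 · 0 · 1
[17] 1 · 2 · 2 · 1
1 · 3 · 3 · 0
3 · 2 · 2 · 3
0 · 1 · 1 · 0
1 · 2 · 0 · 1
[18] 1 · 3 · 3 · 1
2 · 1 · 0 · 1
3 · 3 · 3 · 3
0 · 1 · 1 · 0
1 · 2 · 0 · 1
[19] 1 · 3 · 3 · 1
2 · 2 · 0 · 1
3 · 3 · 3 · 3
0 · 1 · 1 · 0
1 · 2 · 0 · 1
[20] 1 · 3 · 3 · 1
2 · 3 · 0 · 1
3 · 3 · 3 · 3
0 · 1 · 1 · 0
1 · 2 · 0 · 1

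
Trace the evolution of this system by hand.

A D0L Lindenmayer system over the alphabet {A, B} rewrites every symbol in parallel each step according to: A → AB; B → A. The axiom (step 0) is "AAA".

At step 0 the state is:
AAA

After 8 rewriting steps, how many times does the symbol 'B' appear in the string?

step 0: AAA
step 1: ABABAB
step 2: ABAABAABA
step 3: ABAABABAABABAAB
step 4: ABAABABAABAABABAABAABABA
step 5: ABAABABAABAABABAABABAABAABABAABABAABAAB
step 6: ABAABABAABAABABAABABAABAABABAABAABABAABABAABAABABAABAABABAABABA
step 7: ABAABABAABAABABAABABAABAABABAABAABABAABABAABAABABAABABAABAABABAABAABABAABABAABAABABAABABAABAABABAABAAB
step 8: ABAABABAABAABABAABABAABAABABAABAABABAABABAABAABABAABABAABA…ABAABAABABAABAABABAABABAABAABABAABAABABAABABAABAABABAABABA  (len 165)

63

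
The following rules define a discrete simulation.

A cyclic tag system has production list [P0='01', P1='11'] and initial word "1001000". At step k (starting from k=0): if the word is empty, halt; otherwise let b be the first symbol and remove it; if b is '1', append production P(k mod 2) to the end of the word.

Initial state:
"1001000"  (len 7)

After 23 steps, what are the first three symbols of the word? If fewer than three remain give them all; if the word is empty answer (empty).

010

t=0: "1001000"  (len 7)
t=1: "00100001"  (len 8)
t=2: "0100001"  (len 7)
t=3: "100001"  (len 6)
t=4: "0000111"  (len 7)
t=5: "000111"  (len 6)
t=6: "00111"  (len 5)
t=7: "0111"  (len 4)
t=8: "111"  (len 3)
t=9: "1101"  (len 4)
t=10: "10111"  (len 5)
t=11: "011101"  (len 6)
t=12: "11101"  (len 5)
t=13: "110101"  (len 6)
t=14: "1010111"  (len 7)
t=15: "01011101"  (len 8)
t=16: "1011101"  (len 7)
t=17: "01110101"  (len 8)
t=18: "1110101"  (len 7)
t=19: "11010101"  (len 8)
t=20: "101010111"  (len 9)
t=21: "0101011101"  (len 10)
t=22: "101011101"  (len 9)
t=23: "0101110101"  (len 10)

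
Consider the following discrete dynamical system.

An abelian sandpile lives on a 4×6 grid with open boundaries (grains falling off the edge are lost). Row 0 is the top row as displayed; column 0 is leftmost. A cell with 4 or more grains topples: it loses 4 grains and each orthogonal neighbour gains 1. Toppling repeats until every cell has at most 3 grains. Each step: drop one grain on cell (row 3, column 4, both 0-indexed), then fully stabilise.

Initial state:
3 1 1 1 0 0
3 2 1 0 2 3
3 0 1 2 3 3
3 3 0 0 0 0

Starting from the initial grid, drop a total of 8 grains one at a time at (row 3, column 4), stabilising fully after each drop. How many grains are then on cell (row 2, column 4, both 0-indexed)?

t=0: 3 1 1 1 0 0
3 2 1 0 2 3
3 0 1 2 3 3
3 3 0 0 0 0
t=1: 3 1 1 1 0 0
3 2 1 0 2 3
3 0 1 2 3 3
3 3 0 0 1 0
t=2: 3 1 1 1 0 0
3 2 1 0 2 3
3 0 1 2 3 3
3 3 0 0 2 0
t=3: 3 1 1 1 0 0
3 2 1 0 2 3
3 0 1 2 3 3
3 3 0 0 3 0
t=4: 3 1 1 1 1 1
3 2 1 1 0 1
3 0 1 3 2 1
3 3 0 1 1 2
t=5: 3 1 1 1 1 1
3 2 1 1 0 1
3 0 1 3 2 1
3 3 0 1 2 2
t=6: 3 1 1 1 1 1
3 2 1 1 0 1
3 0 1 3 2 1
3 3 0 1 3 2
t=7: 3 1 1 1 1 1
3 2 1 1 0 1
3 0 1 3 3 1
3 3 0 2 0 3
t=8: 3 1 1 1 1 1
3 2 1 1 0 1
3 0 1 3 3 1
3 3 0 2 1 3

3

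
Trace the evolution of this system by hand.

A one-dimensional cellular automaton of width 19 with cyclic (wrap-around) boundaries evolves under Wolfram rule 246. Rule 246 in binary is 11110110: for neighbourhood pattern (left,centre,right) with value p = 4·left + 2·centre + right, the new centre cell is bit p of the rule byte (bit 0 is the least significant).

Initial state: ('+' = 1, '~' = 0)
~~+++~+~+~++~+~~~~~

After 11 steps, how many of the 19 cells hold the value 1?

0) ~~+++~+~+~++~+~~~~~
1) ~+~+++++++~++++~~~~
2) +++~+++++++~++++~~~
3) ~+++~+++++++~++++~+
4) +~+++~+++++++~+++++
5) ++~+++~+++++++~++++
6) +++~+++~+++++++~+++
7) ++++~+++~+++++++~++
8) +++++~+++~+++++++~+
9) ++++++~+++~+++++++~
10) ~++++++~+++~+++++++
11) +~++++++~+++~++++++

16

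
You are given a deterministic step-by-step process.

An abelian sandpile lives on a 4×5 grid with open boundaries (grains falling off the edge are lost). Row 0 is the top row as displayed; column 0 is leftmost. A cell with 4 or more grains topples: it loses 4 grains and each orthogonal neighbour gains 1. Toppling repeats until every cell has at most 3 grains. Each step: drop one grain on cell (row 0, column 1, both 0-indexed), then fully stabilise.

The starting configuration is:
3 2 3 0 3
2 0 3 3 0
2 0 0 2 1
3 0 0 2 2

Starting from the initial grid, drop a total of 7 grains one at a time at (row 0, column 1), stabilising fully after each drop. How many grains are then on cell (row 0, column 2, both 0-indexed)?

2

[0] 3 2 3 0 3
2 0 3 3 0
2 0 0 2 1
3 0 0 2 2
[1] 3 3 3 0 3
2 0 3 3 0
2 0 0 2 1
3 0 0 2 2
[2] 0 2 1 2 3
3 2 1 0 1
2 0 1 3 1
3 0 0 2 2
[3] 0 3 1 2 3
3 2 1 0 1
2 0 1 3 1
3 0 0 2 2
[4] 1 0 2 2 3
3 3 1 0 1
2 0 1 3 1
3 0 0 2 2
[5] 1 1 2 2 3
3 3 1 0 1
2 0 1 3 1
3 0 0 2 2
[6] 1 2 2 2 3
3 3 1 0 1
2 0 1 3 1
3 0 0 2 2
[7] 1 3 2 2 3
3 3 1 0 1
2 0 1 3 1
3 0 0 2 2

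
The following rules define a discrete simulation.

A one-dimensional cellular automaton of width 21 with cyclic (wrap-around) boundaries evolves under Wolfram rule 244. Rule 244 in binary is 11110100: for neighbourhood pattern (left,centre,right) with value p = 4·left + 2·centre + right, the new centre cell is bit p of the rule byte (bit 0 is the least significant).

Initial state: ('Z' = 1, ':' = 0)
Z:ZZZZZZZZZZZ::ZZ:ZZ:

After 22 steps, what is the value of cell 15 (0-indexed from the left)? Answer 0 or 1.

0

gen 0: Z:ZZZZZZZZZZZ::ZZ:ZZ:
gen 1: ZZ:ZZZZZZZZZZZ::ZZ:ZZ
gen 2: ZZZ:ZZZZZZZZZZZ::ZZ:Z
gen 3: ZZZZ:ZZZZZZZZZZZ::ZZ:
gen 4: :ZZZZ:ZZZZZZZZZZZ::ZZ
gen 5: Z:ZZZZ:ZZZZZZZZZZZ::Z
gen 6: ZZ:ZZZZ:ZZZZZZZZZZZ::
gen 7: :ZZ:ZZZZ:ZZZZZZZZZZZ:
gen 8: ::ZZ:ZZZZ:ZZZZZZZZZZZ
gen 9: Z::ZZ:ZZZZ:ZZZZZZZZZZ
gen 10: ZZ::ZZ:ZZZZ:ZZZZZZZZZ
gen 11: ZZZ::ZZ:ZZZZ:ZZZZZZZZ
gen 12: ZZZZ::ZZ:ZZZZ:ZZZZZZZ
gen 13: ZZZZZ::ZZ:ZZZZ:ZZZZZZ
gen 14: ZZZZZZ::ZZ:ZZZZ:ZZZZZ
gen 15: ZZZZZZZ::ZZ:ZZZZ:ZZZZ
gen 16: ZZZZZZZZ::ZZ:ZZZZ:ZZZ
gen 17: ZZZZZZZZZ::ZZ:ZZZZ:ZZ
gen 18: ZZZZZZZZZZ::ZZ:ZZZZ:Z
gen 19: ZZZZZZZZZZZ::ZZ:ZZZZ:
gen 20: :ZZZZZZZZZZZ::ZZ:ZZZZ
gen 21: Z:ZZZZZZZZZZZ::ZZ:ZZZ
gen 22: ZZ:ZZZZZZZZZZZ::ZZ:ZZ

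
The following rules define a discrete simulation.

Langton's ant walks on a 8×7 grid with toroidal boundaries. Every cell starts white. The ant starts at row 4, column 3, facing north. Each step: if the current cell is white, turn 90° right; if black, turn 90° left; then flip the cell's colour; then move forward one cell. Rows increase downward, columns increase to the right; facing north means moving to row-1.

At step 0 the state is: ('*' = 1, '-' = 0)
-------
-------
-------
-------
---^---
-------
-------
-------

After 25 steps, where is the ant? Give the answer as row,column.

6,2

step 0: -------
-------
-------
-------
---^---
-------
-------
-------
step 1: -------
-------
-------
-------
---*>--
-------
-------
-------
step 2: -------
-------
-------
-------
---**--
----v--
-------
-------
step 3: -------
-------
-------
-------
---**--
---<*--
-------
-------
step 4: -------
-------
-------
-------
---^*--
---**--
-------
-------
step 5: -------
-------
-------
-------
--<-*--
---**--
-------
-------
step 6: -------
-------
-------
--^----
--*-*--
---**--
-------
-------
step 7: -------
-------
-------
--*>---
--*-*--
---**--
-------
-------
step 8: -------
-------
-------
--**---
--*v*--
---**--
-------
-------
step 9: -------
-------
-------
--**---
--<**--
---**--
-------
-------
step 10: -------
-------
-------
--**---
---**--
--v**--
-------
-------
step 11: -------
-------
-------
--**---
---**--
-<***--
-------
-------
step 12: -------
-------
-------
--**---
-^-**--
-****--
-------
-------
step 13: -------
-------
-------
--**---
-*>**--
-****--
-------
-------
step 14: -------
-------
-------
--**---
-****--
-*v**--
-------
-------
step 15: -------
-------
-------
--**---
-****--
-*->*--
-------
-------
step 16: -------
-------
-------
--**---
-**^*--
-*--*--
-------
-------
step 17: -------
-------
-------
--**---
-*<-*--
-*--*--
-------
-------
step 18: -------
-------
-------
--**---
-*--*--
-*v-*--
-------
-------
step 19: -------
-------
-------
--**---
-*--*--
-<*-*--
-------
-------
step 20: -------
-------
-------
--**---
-*--*--
--*-*--
-v-----
-------
step 21: -------
-------
-------
--**---
-*--*--
--*-*--
<*-----
-------
step 22: -------
-------
-------
--**---
-*--*--
^-*-*--
**-----
-------
step 23: -------
-------
-------
--**---
-*--*--
*>*-*--
**-----
-------
step 24: -------
-------
-------
--**---
-*--*--
***-*--
*v-----
-------
step 25: -------
-------
-------
--**---
-*--*--
***-*--
*->----
-------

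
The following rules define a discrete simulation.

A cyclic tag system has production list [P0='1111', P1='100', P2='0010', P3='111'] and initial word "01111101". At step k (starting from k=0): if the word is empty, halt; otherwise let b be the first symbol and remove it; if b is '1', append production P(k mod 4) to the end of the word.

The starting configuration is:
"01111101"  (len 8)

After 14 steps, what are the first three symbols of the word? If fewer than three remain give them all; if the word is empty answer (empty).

011

0) "01111101"  (len 8)
1) "1111101"  (len 7)
2) "111101100"  (len 9)
3) "111011000010"  (len 12)
4) "11011000010111"  (len 14)
5) "10110000101111111"  (len 17)
6) "0110000101111111100"  (len 19)
7) "110000101111111100"  (len 18)
8) "10000101111111100111"  (len 20)
9) "00001011111111001111111"  (len 23)
10) "0001011111111001111111"  (len 22)
11) "001011111111001111111"  (len 21)
12) "01011111111001111111"  (len 20)
13) "1011111111001111111"  (len 19)
14) "011111111001111111100"  (len 21)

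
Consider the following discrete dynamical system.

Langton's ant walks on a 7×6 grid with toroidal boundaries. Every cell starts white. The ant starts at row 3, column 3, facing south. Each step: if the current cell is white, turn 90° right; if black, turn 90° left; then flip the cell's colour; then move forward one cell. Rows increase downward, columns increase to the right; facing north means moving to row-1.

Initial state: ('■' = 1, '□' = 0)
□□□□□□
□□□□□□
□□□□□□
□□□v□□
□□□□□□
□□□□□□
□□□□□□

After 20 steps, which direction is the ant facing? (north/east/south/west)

north

0) □□□□□□
□□□□□□
□□□□□□
□□□v□□
□□□□□□
□□□□□□
□□□□□□
1) □□□□□□
□□□□□□
□□□□□□
□□<■□□
□□□□□□
□□□□□□
□□□□□□
2) □□□□□□
□□□□□□
□□^□□□
□□■■□□
□□□□□□
□□□□□□
□□□□□□
3) □□□□□□
□□□□□□
□□■>□□
□□■■□□
□□□□□□
□□□□□□
□□□□□□
4) □□□□□□
□□□□□□
□□■■□□
□□■v□□
□□□□□□
□□□□□□
□□□□□□
5) □□□□□□
□□□□□□
□□■■□□
□□■□>□
□□□□□□
□□□□□□
□□□□□□
6) □□□□□□
□□□□□□
□□■■□□
□□■□■□
□□□□v□
□□□□□□
□□□□□□
7) □□□□□□
□□□□□□
□□■■□□
□□■□■□
□□□<■□
□□□□□□
□□□□□□
8) □□□□□□
□□□□□□
□□■■□□
□□■^■□
□□□■■□
□□□□□□
□□□□□□
9) □□□□□□
□□□□□□
□□■■□□
□□■■>□
□□□■■□
□□□□□□
□□□□□□
10) □□□□□□
□□□□□□
□□■■^□
□□■■□□
□□□■■□
□□□□□□
□□□□□□
11) □□□□□□
□□□□□□
□□■■■>
□□■■□□
□□□■■□
□□□□□□
□□□□□□
12) □□□□□□
□□□□□□
□□■■■■
□□■■□v
□□□■■□
□□□□□□
□□□□□□
13) □□□□□□
□□□□□□
□□■■■■
□□■■<■
□□□■■□
□□□□□□
□□□□□□
14) □□□□□□
□□□□□□
□□■■^■
□□■■■■
□□□■■□
□□□□□□
□□□□□□
15) □□□□□□
□□□□□□
□□■<□■
□□■■■■
□□□■■□
□□□□□□
□□□□□□
16) □□□□□□
□□□□□□
□□■□□■
□□■v■■
□□□■■□
□□□□□□
□□□□□□
17) □□□□□□
□□□□□□
□□■□□■
□□■□>■
□□□■■□
□□□□□□
□□□□□□
18) □□□□□□
□□□□□□
□□■□^■
□□■□□■
□□□■■□
□□□□□□
□□□□□□
19) □□□□□□
□□□□□□
□□■□■>
□□■□□■
□□□■■□
□□□□□□
□□□□□□
20) □□□□□□
□□□□□^
□□■□■□
□□■□□■
□□□■■□
□□□□□□
□□□□□□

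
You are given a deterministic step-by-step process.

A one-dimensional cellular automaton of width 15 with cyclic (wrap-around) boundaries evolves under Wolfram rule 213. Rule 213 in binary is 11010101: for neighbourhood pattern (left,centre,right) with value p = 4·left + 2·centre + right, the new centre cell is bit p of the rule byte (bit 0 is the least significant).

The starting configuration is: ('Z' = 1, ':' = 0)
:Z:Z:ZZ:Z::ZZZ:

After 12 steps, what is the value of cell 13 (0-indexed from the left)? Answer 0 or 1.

0) :Z:Z:ZZ:Z::ZZZ:
1) :Z:Z::Z:ZZ::ZZZ
2) :Z:ZZ:Z::ZZ::ZZ
3) :Z::Z:ZZ::ZZ::Z
4) :ZZ:Z::ZZ::ZZ:Z
5) ::Z:ZZ::ZZ::Z:Z
6) Z:Z::ZZ::ZZ:Z:Z
7) Z:ZZ::ZZ::Z:Z::
8) Z::ZZ::ZZ:Z:ZZ:
9) ZZ::ZZ::Z:Z::Z:
10) :ZZ::ZZ:Z:ZZ:Z:
11) ::ZZ::Z:Z::Z:ZZ
12) Z::ZZ:Z:ZZ:Z::Z

0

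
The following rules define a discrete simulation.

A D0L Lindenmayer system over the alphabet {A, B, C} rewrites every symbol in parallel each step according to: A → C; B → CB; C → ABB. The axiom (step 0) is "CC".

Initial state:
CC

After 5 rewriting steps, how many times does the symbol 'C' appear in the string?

[0] CC
[1] ABBABB
[2] CCBCBCCBCB
[3] ABBABBCBABBCBABBABBCBABBCB
[4] CCBCBCCBCBABBCBCCBCBABBCBCCBCBCCBCBABBCBCCBCBABBCB
[5] ABBABBCBABBCBABBABBCBABBCBCCBCBABBCBABBABBCBABBCBCCBCBABBCBABBABBCBABBCBABBABBCBABBCBCCBCBABBCBABBABBCBABBCBCCBCBABBCB

28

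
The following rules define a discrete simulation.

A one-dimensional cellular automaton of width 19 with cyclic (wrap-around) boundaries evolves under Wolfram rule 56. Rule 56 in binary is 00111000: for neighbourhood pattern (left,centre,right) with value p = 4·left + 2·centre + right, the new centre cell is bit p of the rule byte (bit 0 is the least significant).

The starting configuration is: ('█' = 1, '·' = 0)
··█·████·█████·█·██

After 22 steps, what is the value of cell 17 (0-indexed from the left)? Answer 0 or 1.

1

t=0: ··█·████·█████·█·██
t=1: █··██···██····█·██·
t=2: ·█·█·█··█·█····██·█
t=3: █·█·█·█··█·█···█·█·
t=4: ·█·█·█·█··█·█···█·█
t=5: █·█·█·█·█··█·█···█·
t=6: ·█·█·█·█·█··█·█···█
t=7: █·█·█·█·█·█··█·█···
t=8: ·█·█·█·█·█·█··█·█··
t=9: ··█·█·█·█·█·█··█·█·
t=10: ···█·█·█·█·█·█··█·█
t=11: █···█·█·█·█·█·█··█·
t=12: ·█···█·█·█·█·█·█··█
t=13: █·█···█·█·█·█·█·█··
t=14: ·█·█···█·█·█·█·█·█·
t=15: ··█·█···█·█·█·█·█·█
t=16: █··█·█···█·█·█·█·█·
t=17: ·█··█·█···█·█·█·█·█
t=18: █·█··█·█···█·█·█·█·
t=19: ·█·█··█·█···█·█·█·█
t=20: █·█·█··█·█···█·█·█·
t=21: ·█·█·█··█·█···█·█·█
t=22: █·█·█·█··█·█···█·█·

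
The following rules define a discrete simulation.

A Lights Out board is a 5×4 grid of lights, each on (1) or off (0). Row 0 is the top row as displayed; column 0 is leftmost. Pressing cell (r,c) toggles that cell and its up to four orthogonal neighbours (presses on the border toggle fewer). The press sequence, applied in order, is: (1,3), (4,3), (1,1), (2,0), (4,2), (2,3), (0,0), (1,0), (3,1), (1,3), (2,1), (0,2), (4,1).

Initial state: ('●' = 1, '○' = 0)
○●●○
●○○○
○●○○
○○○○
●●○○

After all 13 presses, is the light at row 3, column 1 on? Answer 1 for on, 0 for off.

gen 0: ○●●○
●○○○
○●○○
○○○○
●●○○
gen 1: ○●●●
●○●●
○●○●
○○○○
●●○○
gen 2: ○●●●
●○●●
○●○●
○○○●
●●●●
gen 3: ○○●●
○●○●
○○○●
○○○●
●●●●
gen 4: ○○●●
●●○●
●●○●
●○○●
●●●●
gen 5: ○○●●
●●○●
●●○●
●○●●
●○○○
gen 6: ○○●●
●●○○
●●●○
●○●○
●○○○
gen 7: ●●●●
○●○○
●●●○
●○●○
●○○○
gen 8: ○●●●
●○○○
○●●○
●○●○
●○○○
gen 9: ○●●●
●○○○
○○●○
○●○○
●●○○
gen 10: ○●●○
●○●●
○○●●
○●○○
●●○○
gen 11: ○●●○
●●●●
●●○●
○○○○
●●○○
gen 12: ○○○●
●●○●
●●○●
○○○○
●●○○
gen 13: ○○○●
●●○●
●●○●
○●○○
○○●○

1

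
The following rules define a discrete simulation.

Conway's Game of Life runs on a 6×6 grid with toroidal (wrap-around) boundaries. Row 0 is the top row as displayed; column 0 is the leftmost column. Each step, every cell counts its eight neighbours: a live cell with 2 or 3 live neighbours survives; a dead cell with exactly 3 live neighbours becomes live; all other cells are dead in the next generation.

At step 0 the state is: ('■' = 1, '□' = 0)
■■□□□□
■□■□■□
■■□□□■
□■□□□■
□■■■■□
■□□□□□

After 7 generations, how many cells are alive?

4

0) ■■□□□□
■□■□■□
■■□□□■
□■□□□■
□■■■■□
■□□□□□
1) ■□□□□□
□□■□□□
□□■□■□
□□□■□■
□■■■■■
■□□■□■
2) ■■□□□■
□■□■□□
□□■□■□
■■□□□■
□■□□□□
□□□■□□
3) ■■□□■□
□■□■■■
□□■■■■
■■■□□■
□■■□□□
□■■□□□
4) □□□□■□
□■□□□□
□□□□□□
□□□□□■
□□□■□□
□□□■□□
5) □□□□□□
□□□□□□
□□□□□□
□□□□□□
□□□□■□
□□□■■□
6) □□□□□□
□□□□□□
□□□□□□
□□□□□□
□□□■■□
□□□■■□
7) □□□□□□
□□□□□□
□□□□□□
□□□□□□
□□□■■□
□□□■■□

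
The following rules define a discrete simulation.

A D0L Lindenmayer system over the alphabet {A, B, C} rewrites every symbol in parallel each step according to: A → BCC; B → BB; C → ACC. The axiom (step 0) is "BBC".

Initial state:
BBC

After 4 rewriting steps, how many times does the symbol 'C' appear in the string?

0) BBC
1) BBBBACC
2) BBBBBBBBBCCACCACC
3) BBBBBBBBBBBBBBBBBBACCACCBCCACCACCBCCACCACC
4) BBBBBBBBBBBBBBBBBBBBBBBBBBBBBBBBBBBBBCCACCACCBCCACCACCBBACCACCBCCACCACCBCCACCACCBBACCACCBCCACCACCBCCACCACC

44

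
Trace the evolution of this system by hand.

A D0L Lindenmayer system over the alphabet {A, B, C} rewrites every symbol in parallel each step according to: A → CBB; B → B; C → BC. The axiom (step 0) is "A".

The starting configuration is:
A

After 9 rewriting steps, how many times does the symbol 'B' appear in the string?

step 0: A
step 1: CBB
step 2: BCBB
step 3: BBCBB
step 4: BBBCBB
step 5: BBBBCBB
step 6: BBBBBCBB
step 7: BBBBBBCBB
step 8: BBBBBBBCBB
step 9: BBBBBBBBCBB

10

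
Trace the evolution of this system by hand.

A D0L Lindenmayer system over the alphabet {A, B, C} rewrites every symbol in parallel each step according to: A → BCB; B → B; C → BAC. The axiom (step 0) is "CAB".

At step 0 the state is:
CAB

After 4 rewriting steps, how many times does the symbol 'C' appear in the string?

8

step 0: CAB
step 1: BACBCBB
step 2: BBCBBACBBACBB
step 3: BBBACBBBCBBACBBBCBBACBB
step 4: BBBBCBBACBBBBACBBBCBBACBBBBACBBBCBBACBB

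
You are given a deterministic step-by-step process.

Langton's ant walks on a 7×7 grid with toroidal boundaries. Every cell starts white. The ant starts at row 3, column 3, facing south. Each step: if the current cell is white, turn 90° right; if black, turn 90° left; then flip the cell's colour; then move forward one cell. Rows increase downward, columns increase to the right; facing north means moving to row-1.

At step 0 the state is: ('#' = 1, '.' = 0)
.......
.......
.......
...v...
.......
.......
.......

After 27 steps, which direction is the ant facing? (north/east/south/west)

east

0) .......
.......
.......
...v...
.......
.......
.......
1) .......
.......
.......
..<#...
.......
.......
.......
2) .......
.......
..^....
..##...
.......
.......
.......
3) .......
.......
..#>...
..##...
.......
.......
.......
4) .......
.......
..##...
..#v...
.......
.......
.......
5) .......
.......
..##...
..#.>..
.......
.......
.......
6) .......
.......
..##...
..#.#..
....v..
.......
.......
7) .......
.......
..##...
..#.#..
...<#..
.......
.......
8) .......
.......
..##...
..#^#..
...##..
.......
.......
9) .......
.......
..##...
..##>..
...##..
.......
.......
10) .......
.......
..##^..
..##...
...##..
.......
.......
11) .......
.......
..###>.
..##...
...##..
.......
.......
12) .......
.......
..####.
..##.v.
...##..
.......
.......
13) .......
.......
..####.
..##<#.
...##..
.......
.......
14) .......
.......
..##^#.
..####.
...##..
.......
.......
15) .......
.......
..#<.#.
..####.
...##..
.......
.......
16) .......
.......
..#..#.
..#v##.
...##..
.......
.......
17) .......
.......
..#..#.
..#.>#.
...##..
.......
.......
18) .......
.......
..#.^#.
..#..#.
...##..
.......
.......
19) .......
.......
..#.#>.
..#..#.
...##..
.......
.......
20) .......
.....^.
..#.#..
..#..#.
...##..
.......
.......
21) .......
.....#>
..#.#..
..#..#.
...##..
.......
.......
22) .......
.....##
..#.#.v
..#..#.
...##..
.......
.......
23) .......
.....##
..#.#<#
..#..#.
...##..
.......
.......
24) .......
.....^#
..#.###
..#..#.
...##..
.......
.......
25) .......
....<.#
..#.###
..#..#.
...##..
.......
.......
26) ....^..
....#.#
..#.###
..#..#.
...##..
.......
.......
27) ....#>.
....#.#
..#.###
..#..#.
...##..
.......
.......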